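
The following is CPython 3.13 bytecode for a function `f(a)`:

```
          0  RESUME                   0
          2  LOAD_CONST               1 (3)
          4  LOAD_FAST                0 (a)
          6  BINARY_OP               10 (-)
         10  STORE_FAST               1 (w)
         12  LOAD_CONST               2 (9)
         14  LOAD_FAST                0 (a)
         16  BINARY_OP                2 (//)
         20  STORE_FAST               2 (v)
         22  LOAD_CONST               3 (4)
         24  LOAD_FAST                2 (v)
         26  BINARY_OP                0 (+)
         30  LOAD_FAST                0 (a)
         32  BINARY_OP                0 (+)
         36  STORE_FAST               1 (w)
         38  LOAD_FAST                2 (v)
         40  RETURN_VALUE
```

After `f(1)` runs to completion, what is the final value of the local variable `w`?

14

LOAD_CONST → push 3. Stack: [3]
LOAD_FAST a → push 1. Stack: [3, 1]
BINARY_OP - → 3 - 1 = 2. Stack: [2]
STORE_FAST w → w=2. Stack: []
LOAD_CONST → push 9. Stack: [9]
LOAD_FAST a → push 1. Stack: [9, 1]
BINARY_OP // → 9 // 1 = 9. Stack: [9]
STORE_FAST v → v=9. Stack: []
LOAD_CONST → push 4. Stack: [4]
LOAD_FAST v → push 9. Stack: [4, 9]
BINARY_OP + → 4 + 9 = 13. Stack: [13]
LOAD_FAST a → push 1. Stack: [13, 1]
BINARY_OP + → 13 + 1 = 14. Stack: [14]
STORE_FAST w → w=14. Stack: []
LOAD_FAST v → push 9. Stack: [9]
RETURN_VALUE → return 9.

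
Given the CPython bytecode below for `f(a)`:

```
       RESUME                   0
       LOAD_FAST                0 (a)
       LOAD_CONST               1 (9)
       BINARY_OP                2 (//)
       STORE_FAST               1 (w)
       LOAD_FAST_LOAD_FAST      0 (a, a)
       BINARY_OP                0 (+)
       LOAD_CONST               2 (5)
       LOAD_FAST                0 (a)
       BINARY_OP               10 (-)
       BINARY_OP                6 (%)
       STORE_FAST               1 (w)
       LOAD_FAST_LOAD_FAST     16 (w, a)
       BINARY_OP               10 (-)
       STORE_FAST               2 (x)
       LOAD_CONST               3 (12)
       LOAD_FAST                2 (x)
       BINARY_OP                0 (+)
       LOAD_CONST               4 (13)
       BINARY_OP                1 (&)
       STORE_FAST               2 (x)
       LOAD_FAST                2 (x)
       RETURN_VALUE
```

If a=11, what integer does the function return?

LOAD_FAST a → push 11. Stack: [11]
LOAD_CONST → push 9. Stack: [11, 9]
BINARY_OP // → 11 // 9 = 1. Stack: [1]
STORE_FAST w → w=1. Stack: []
LOAD_FAST_LOAD_FAST a,a → push 11,11. Stack: [11, 11]
BINARY_OP + → 11 + 11 = 22. Stack: [22]
LOAD_CONST → push 5. Stack: [22, 5]
LOAD_FAST a → push 11. Stack: [22, 5, 11]
BINARY_OP - → 5 - 11 = -6. Stack: [22, -6]
BINARY_OP % → 22 % -6 = -2. Stack: [-2]
STORE_FAST w → w=-2. Stack: []
LOAD_FAST_LOAD_FAST w,a → push -2,11. Stack: [-2, 11]
BINARY_OP - → -2 - 11 = -13. Stack: [-13]
STORE_FAST x → x=-13. Stack: []
LOAD_CONST → push 12. Stack: [12]
LOAD_FAST x → push -13. Stack: [12, -13]
BINARY_OP + → 12 + -13 = -1. Stack: [-1]
LOAD_CONST → push 13. Stack: [-1, 13]
BINARY_OP & → -1 & 13 = 13. Stack: [13]
STORE_FAST x → x=13. Stack: []
LOAD_FAST x → push 13. Stack: [13]
RETURN_VALUE → return 13.

13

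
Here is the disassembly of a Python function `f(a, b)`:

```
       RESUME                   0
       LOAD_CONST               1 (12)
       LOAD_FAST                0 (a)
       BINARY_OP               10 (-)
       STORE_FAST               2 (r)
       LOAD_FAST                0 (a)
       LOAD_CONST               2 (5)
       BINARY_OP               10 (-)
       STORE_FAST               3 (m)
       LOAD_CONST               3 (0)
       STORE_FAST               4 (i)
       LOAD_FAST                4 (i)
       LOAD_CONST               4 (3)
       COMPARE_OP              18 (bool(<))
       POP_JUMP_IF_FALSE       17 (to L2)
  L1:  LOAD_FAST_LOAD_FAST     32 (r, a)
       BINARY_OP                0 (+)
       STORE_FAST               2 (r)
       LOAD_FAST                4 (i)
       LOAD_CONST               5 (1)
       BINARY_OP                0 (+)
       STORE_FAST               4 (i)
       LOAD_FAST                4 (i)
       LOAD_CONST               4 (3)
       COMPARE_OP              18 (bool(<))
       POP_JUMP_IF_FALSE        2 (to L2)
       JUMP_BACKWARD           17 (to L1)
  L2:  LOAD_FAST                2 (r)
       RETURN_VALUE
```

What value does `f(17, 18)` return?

46

LOAD_CONST → push 12. Stack: [12]
LOAD_FAST a → push 17. Stack: [12, 17]
BINARY_OP - → 12 - 17 = -5. Stack: [-5]
STORE_FAST r → r=-5. Stack: []
LOAD_FAST a → push 17. Stack: [17]
LOAD_CONST → push 5. Stack: [17, 5]
BINARY_OP - → 17 - 5 = 12. Stack: [12]
STORE_FAST m → m=12. Stack: []
LOAD_CONST → push 0. Stack: [0]
STORE_FAST i → i=0. Stack: []
LOAD_FAST i → push 0. Stack: [0]
LOAD_CONST → push 3. Stack: [0, 3]
COMPARE_OP bool(<) → 0 vs 3 = True. Stack: [True]
POP_JUMP_IF_FALSE → pop True; no jump. Stack: []
LOAD_FAST_LOAD_FAST r,a → push -5,17. Stack: [-5, 17]
BINARY_OP + → -5 + 17 = 12. Stack: [12]
STORE_FAST r → r=12. Stack: []
LOAD_FAST i → push 0. Stack: [0]
LOAD_CONST → push 1. Stack: [0, 1]
BINARY_OP + → 0 + 1 = 1. Stack: [1]
STORE_FAST i → i=1. Stack: []
LOAD_FAST i → push 1. Stack: [1]
LOAD_CONST → push 3. Stack: [1, 3]
COMPARE_OP bool(<) → 1 vs 3 = True. Stack: [True]
POP_JUMP_IF_FALSE → pop True; no jump. Stack: []
LOAD_FAST_LOAD_FAST r,a → push 12,17. Stack: [12, 17]
BINARY_OP + → 12 + 17 = 29. Stack: [29]
STORE_FAST r → r=29. Stack: []
LOAD_FAST i → push 1. Stack: [1]
LOAD_CONST → push 1. Stack: [1, 1]
BINARY_OP + → 1 + 1 = 2. Stack: [2]
STORE_FAST i → i=2. Stack: []
LOAD_FAST i → push 2. Stack: [2]
LOAD_CONST → push 3. Stack: [2, 3]
COMPARE_OP bool(<) → 2 vs 3 = True. Stack: [True]
POP_JUMP_IF_FALSE → pop True; no jump. Stack: []
LOAD_FAST_LOAD_FAST r,a → push 29,17. Stack: [29, 17]
BINARY_OP + → 29 + 17 = 46. Stack: [46]
STORE_FAST r → r=46. Stack: []
LOAD_FAST i → push 2. Stack: [2]
LOAD_CONST → push 1. Stack: [2, 1]
BINARY_OP + → 2 + 1 = 3. Stack: [3]
STORE_FAST i → i=3. Stack: []
LOAD_FAST i → push 3. Stack: [3]
LOAD_CONST → push 3. Stack: [3, 3]
COMPARE_OP bool(<) → 3 vs 3 = False. Stack: [False]
POP_JUMP_IF_FALSE → pop False; jump. Stack: []
LOAD_FAST r → push 46. Stack: [46]
RETURN_VALUE → return 46.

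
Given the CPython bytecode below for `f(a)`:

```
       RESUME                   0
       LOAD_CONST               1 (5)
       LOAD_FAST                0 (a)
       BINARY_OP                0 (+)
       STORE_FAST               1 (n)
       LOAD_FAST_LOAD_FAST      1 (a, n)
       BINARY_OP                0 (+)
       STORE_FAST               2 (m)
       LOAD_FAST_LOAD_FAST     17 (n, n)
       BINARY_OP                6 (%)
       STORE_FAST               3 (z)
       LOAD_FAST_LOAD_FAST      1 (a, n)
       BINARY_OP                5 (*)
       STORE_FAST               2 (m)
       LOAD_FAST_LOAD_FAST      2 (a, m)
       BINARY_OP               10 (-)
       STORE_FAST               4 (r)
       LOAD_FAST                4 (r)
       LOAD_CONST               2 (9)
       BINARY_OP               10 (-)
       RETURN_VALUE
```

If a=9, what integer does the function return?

LOAD_CONST → push 5. Stack: [5]
LOAD_FAST a → push 9. Stack: [5, 9]
BINARY_OP + → 5 + 9 = 14. Stack: [14]
STORE_FAST n → n=14. Stack: []
LOAD_FAST_LOAD_FAST a,n → push 9,14. Stack: [9, 14]
BINARY_OP + → 9 + 14 = 23. Stack: [23]
STORE_FAST m → m=23. Stack: []
LOAD_FAST_LOAD_FAST n,n → push 14,14. Stack: [14, 14]
BINARY_OP % → 14 % 14 = 0. Stack: [0]
STORE_FAST z → z=0. Stack: []
LOAD_FAST_LOAD_FAST a,n → push 9,14. Stack: [9, 14]
BINARY_OP * → 9 * 14 = 126. Stack: [126]
STORE_FAST m → m=126. Stack: []
LOAD_FAST_LOAD_FAST a,m → push 9,126. Stack: [9, 126]
BINARY_OP - → 9 - 126 = -117. Stack: [-117]
STORE_FAST r → r=-117. Stack: []
LOAD_FAST r → push -117. Stack: [-117]
LOAD_CONST → push 9. Stack: [-117, 9]
BINARY_OP - → -117 - 9 = -126. Stack: [-126]
RETURN_VALUE → return -126.

-126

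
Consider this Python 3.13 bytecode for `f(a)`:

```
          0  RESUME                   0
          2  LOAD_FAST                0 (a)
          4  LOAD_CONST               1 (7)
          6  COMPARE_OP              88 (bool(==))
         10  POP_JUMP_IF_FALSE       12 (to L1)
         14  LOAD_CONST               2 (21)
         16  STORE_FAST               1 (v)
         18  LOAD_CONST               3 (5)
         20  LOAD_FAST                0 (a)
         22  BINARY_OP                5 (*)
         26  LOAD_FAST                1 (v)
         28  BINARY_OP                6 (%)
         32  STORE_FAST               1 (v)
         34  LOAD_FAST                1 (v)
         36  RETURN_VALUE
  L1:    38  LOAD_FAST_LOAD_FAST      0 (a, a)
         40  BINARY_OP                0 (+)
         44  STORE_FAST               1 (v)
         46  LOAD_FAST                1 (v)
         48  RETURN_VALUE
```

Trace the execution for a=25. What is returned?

50

LOAD_FAST a → push 25. Stack: [25]
LOAD_CONST → push 7. Stack: [25, 7]
COMPARE_OP bool(==) → 25 vs 7 = False. Stack: [False]
POP_JUMP_IF_FALSE → pop False; jump. Stack: []
LOAD_FAST_LOAD_FAST a,a → push 25,25. Stack: [25, 25]
BINARY_OP + → 25 + 25 = 50. Stack: [50]
STORE_FAST v → v=50. Stack: []
LOAD_FAST v → push 50. Stack: [50]
RETURN_VALUE → return 50.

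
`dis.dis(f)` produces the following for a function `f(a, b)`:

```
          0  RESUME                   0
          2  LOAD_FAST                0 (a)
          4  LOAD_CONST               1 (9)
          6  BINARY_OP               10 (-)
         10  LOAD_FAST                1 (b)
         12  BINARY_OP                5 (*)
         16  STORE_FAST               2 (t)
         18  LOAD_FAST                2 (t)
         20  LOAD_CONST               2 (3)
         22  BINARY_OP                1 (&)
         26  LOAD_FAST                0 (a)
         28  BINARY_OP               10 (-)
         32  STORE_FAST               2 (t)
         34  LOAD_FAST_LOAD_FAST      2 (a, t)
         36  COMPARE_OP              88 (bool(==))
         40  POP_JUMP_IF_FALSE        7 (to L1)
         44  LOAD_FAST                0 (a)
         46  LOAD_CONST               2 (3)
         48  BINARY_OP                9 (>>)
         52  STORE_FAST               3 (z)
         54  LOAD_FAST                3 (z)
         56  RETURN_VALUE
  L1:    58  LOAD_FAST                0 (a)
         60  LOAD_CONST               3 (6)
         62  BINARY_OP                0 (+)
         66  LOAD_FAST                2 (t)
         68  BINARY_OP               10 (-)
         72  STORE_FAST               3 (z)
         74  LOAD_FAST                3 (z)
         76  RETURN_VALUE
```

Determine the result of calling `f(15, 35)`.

34

LOAD_FAST a → push 15. Stack: [15]
LOAD_CONST → push 9. Stack: [15, 9]
BINARY_OP - → 15 - 9 = 6. Stack: [6]
LOAD_FAST b → push 35. Stack: [6, 35]
BINARY_OP * → 6 * 35 = 210. Stack: [210]
STORE_FAST t → t=210. Stack: []
LOAD_FAST t → push 210. Stack: [210]
LOAD_CONST → push 3. Stack: [210, 3]
BINARY_OP & → 210 & 3 = 2. Stack: [2]
LOAD_FAST a → push 15. Stack: [2, 15]
BINARY_OP - → 2 - 15 = -13. Stack: [-13]
STORE_FAST t → t=-13. Stack: []
LOAD_FAST_LOAD_FAST a,t → push 15,-13. Stack: [15, -13]
COMPARE_OP bool(==) → 15 vs -13 = False. Stack: [False]
POP_JUMP_IF_FALSE → pop False; jump. Stack: []
LOAD_FAST a → push 15. Stack: [15]
LOAD_CONST → push 6. Stack: [15, 6]
BINARY_OP + → 15 + 6 = 21. Stack: [21]
LOAD_FAST t → push -13. Stack: [21, -13]
BINARY_OP - → 21 - -13 = 34. Stack: [34]
STORE_FAST z → z=34. Stack: []
LOAD_FAST z → push 34. Stack: [34]
RETURN_VALUE → return 34.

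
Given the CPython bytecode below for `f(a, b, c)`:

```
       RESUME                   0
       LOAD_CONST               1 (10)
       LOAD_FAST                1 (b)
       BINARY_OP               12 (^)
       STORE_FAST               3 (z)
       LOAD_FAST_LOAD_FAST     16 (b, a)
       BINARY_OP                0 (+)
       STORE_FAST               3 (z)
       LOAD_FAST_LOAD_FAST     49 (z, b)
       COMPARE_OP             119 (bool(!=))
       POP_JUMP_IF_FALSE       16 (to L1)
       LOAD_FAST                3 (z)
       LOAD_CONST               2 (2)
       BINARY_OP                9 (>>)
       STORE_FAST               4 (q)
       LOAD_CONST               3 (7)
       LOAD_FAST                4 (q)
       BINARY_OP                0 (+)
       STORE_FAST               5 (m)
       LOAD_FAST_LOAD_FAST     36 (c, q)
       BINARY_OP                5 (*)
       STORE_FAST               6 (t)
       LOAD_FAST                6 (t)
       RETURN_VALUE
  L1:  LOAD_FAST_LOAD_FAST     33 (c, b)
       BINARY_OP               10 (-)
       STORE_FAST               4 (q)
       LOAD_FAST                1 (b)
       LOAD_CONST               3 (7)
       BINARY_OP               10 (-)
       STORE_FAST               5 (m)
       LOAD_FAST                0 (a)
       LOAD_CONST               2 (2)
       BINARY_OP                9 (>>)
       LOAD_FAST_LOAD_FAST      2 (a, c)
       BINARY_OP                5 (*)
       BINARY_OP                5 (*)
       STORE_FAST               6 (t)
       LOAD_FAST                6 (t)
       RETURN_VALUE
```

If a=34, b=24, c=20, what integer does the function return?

LOAD_CONST → push 10. Stack: [10]
LOAD_FAST b → push 24. Stack: [10, 24]
BINARY_OP ^ → 10 ^ 24 = 18. Stack: [18]
STORE_FAST z → z=18. Stack: []
LOAD_FAST_LOAD_FAST b,a → push 24,34. Stack: [24, 34]
BINARY_OP + → 24 + 34 = 58. Stack: [58]
STORE_FAST z → z=58. Stack: []
LOAD_FAST_LOAD_FAST z,b → push 58,24. Stack: [58, 24]
COMPARE_OP bool(!=) → 58 vs 24 = True. Stack: [True]
POP_JUMP_IF_FALSE → pop True; no jump. Stack: []
LOAD_FAST z → push 58. Stack: [58]
LOAD_CONST → push 2. Stack: [58, 2]
BINARY_OP >> → 58 >> 2 = 14. Stack: [14]
STORE_FAST q → q=14. Stack: []
LOAD_CONST → push 7. Stack: [7]
LOAD_FAST q → push 14. Stack: [7, 14]
BINARY_OP + → 7 + 14 = 21. Stack: [21]
STORE_FAST m → m=21. Stack: []
LOAD_FAST_LOAD_FAST c,q → push 20,14. Stack: [20, 14]
BINARY_OP * → 20 * 14 = 280. Stack: [280]
STORE_FAST t → t=280. Stack: []
LOAD_FAST t → push 280. Stack: [280]
RETURN_VALUE → return 280.

280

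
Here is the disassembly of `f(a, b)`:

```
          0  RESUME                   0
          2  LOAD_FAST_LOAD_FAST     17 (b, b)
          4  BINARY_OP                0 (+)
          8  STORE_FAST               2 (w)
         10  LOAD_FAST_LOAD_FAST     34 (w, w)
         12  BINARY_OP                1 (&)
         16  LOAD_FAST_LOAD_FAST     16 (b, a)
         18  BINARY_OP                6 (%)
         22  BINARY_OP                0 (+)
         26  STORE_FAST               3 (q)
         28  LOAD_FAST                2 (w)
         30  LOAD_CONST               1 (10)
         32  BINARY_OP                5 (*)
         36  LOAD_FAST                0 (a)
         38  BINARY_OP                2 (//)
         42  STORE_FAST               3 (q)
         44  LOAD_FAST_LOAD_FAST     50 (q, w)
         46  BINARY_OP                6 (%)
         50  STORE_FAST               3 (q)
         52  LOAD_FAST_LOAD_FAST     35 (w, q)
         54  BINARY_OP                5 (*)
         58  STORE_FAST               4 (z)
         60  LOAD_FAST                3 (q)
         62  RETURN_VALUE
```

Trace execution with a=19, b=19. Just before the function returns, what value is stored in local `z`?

LOAD_FAST_LOAD_FAST b,b → push 19,19. Stack: [19, 19]
BINARY_OP + → 19 + 19 = 38. Stack: [38]
STORE_FAST w → w=38. Stack: []
LOAD_FAST_LOAD_FAST w,w → push 38,38. Stack: [38, 38]
BINARY_OP & → 38 & 38 = 38. Stack: [38]
LOAD_FAST_LOAD_FAST b,a → push 19,19. Stack: [38, 19, 19]
BINARY_OP % → 19 % 19 = 0. Stack: [38, 0]
BINARY_OP + → 38 + 0 = 38. Stack: [38]
STORE_FAST q → q=38. Stack: []
LOAD_FAST w → push 38. Stack: [38]
LOAD_CONST → push 10. Stack: [38, 10]
BINARY_OP * → 38 * 10 = 380. Stack: [380]
LOAD_FAST a → push 19. Stack: [380, 19]
BINARY_OP // → 380 // 19 = 20. Stack: [20]
STORE_FAST q → q=20. Stack: []
LOAD_FAST_LOAD_FAST q,w → push 20,38. Stack: [20, 38]
BINARY_OP % → 20 % 38 = 20. Stack: [20]
STORE_FAST q → q=20. Stack: []
LOAD_FAST_LOAD_FAST w,q → push 38,20. Stack: [38, 20]
BINARY_OP * → 38 * 20 = 760. Stack: [760]
STORE_FAST z → z=760. Stack: []
LOAD_FAST q → push 20. Stack: [20]
RETURN_VALUE → return 20.

760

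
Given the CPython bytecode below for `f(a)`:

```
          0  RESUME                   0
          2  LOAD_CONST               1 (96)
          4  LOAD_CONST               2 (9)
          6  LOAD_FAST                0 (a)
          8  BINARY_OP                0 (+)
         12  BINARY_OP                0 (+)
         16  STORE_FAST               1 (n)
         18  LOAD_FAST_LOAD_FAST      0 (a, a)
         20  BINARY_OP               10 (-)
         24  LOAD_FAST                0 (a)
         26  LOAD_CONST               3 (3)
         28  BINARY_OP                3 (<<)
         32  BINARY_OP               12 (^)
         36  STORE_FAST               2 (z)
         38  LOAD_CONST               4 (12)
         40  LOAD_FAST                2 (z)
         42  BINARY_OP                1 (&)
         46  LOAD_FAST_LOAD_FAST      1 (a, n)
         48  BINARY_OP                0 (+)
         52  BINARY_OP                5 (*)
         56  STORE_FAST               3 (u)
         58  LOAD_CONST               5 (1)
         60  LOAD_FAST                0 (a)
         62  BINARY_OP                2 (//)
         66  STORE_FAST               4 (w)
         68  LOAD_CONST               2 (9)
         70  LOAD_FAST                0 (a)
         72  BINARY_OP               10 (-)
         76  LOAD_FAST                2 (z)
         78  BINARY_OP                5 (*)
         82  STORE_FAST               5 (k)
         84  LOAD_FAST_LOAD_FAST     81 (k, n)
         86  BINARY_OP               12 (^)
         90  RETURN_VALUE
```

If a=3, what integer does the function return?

252

LOAD_CONST → push 96. Stack: [96]
LOAD_CONST → push 9. Stack: [96, 9]
LOAD_FAST a → push 3. Stack: [96, 9, 3]
BINARY_OP + → 9 + 3 = 12. Stack: [96, 12]
BINARY_OP + → 96 + 12 = 108. Stack: [108]
STORE_FAST n → n=108. Stack: []
LOAD_FAST_LOAD_FAST a,a → push 3,3. Stack: [3, 3]
BINARY_OP - → 3 - 3 = 0. Stack: [0]
LOAD_FAST a → push 3. Stack: [0, 3]
LOAD_CONST → push 3. Stack: [0, 3, 3]
BINARY_OP << → 3 << 3 = 24. Stack: [0, 24]
BINARY_OP ^ → 0 ^ 24 = 24. Stack: [24]
STORE_FAST z → z=24. Stack: []
LOAD_CONST → push 12. Stack: [12]
LOAD_FAST z → push 24. Stack: [12, 24]
BINARY_OP & → 12 & 24 = 8. Stack: [8]
LOAD_FAST_LOAD_FAST a,n → push 3,108. Stack: [8, 3, 108]
BINARY_OP + → 3 + 108 = 111. Stack: [8, 111]
BINARY_OP * → 8 * 111 = 888. Stack: [888]
STORE_FAST u → u=888. Stack: []
LOAD_CONST → push 1. Stack: [1]
LOAD_FAST a → push 3. Stack: [1, 3]
BINARY_OP // → 1 // 3 = 0. Stack: [0]
STORE_FAST w → w=0. Stack: []
LOAD_CONST → push 9. Stack: [9]
LOAD_FAST a → push 3. Stack: [9, 3]
BINARY_OP - → 9 - 3 = 6. Stack: [6]
LOAD_FAST z → push 24. Stack: [6, 24]
BINARY_OP * → 6 * 24 = 144. Stack: [144]
STORE_FAST k → k=144. Stack: []
LOAD_FAST_LOAD_FAST k,n → push 144,108. Stack: [144, 108]
BINARY_OP ^ → 144 ^ 108 = 252. Stack: [252]
RETURN_VALUE → return 252.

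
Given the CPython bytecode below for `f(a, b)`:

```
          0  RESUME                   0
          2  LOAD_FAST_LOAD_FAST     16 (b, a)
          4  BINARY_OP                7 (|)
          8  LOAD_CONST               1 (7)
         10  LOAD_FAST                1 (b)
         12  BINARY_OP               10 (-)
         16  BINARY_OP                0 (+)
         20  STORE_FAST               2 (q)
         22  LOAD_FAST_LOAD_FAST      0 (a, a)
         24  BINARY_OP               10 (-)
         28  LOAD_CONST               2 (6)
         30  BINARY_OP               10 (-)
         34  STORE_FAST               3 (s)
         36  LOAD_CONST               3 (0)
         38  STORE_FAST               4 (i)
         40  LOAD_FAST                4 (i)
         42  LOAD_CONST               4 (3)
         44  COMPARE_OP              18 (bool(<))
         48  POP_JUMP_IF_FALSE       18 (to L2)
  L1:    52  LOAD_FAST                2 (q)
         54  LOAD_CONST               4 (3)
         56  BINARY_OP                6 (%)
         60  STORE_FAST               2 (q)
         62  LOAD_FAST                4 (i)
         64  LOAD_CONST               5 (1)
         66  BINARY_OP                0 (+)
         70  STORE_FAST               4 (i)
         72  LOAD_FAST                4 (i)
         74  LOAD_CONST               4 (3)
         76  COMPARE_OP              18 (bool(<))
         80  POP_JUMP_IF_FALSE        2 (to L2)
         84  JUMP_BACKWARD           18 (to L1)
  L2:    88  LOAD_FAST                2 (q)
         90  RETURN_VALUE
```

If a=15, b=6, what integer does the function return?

LOAD_FAST_LOAD_FAST b,a → push 6,15. Stack: [6, 15]
BINARY_OP | → 6 | 15 = 15. Stack: [15]
LOAD_CONST → push 7. Stack: [15, 7]
LOAD_FAST b → push 6. Stack: [15, 7, 6]
BINARY_OP - → 7 - 6 = 1. Stack: [15, 1]
BINARY_OP + → 15 + 1 = 16. Stack: [16]
STORE_FAST q → q=16. Stack: []
LOAD_FAST_LOAD_FAST a,a → push 15,15. Stack: [15, 15]
BINARY_OP - → 15 - 15 = 0. Stack: [0]
LOAD_CONST → push 6. Stack: [0, 6]
BINARY_OP - → 0 - 6 = -6. Stack: [-6]
STORE_FAST s → s=-6. Stack: []
LOAD_CONST → push 0. Stack: [0]
STORE_FAST i → i=0. Stack: []
LOAD_FAST i → push 0. Stack: [0]
LOAD_CONST → push 3. Stack: [0, 3]
COMPARE_OP bool(<) → 0 vs 3 = True. Stack: [True]
POP_JUMP_IF_FALSE → pop True; no jump. Stack: []
LOAD_FAST q → push 16. Stack: [16]
LOAD_CONST → push 3. Stack: [16, 3]
BINARY_OP % → 16 % 3 = 1. Stack: [1]
STORE_FAST q → q=1. Stack: []
LOAD_FAST i → push 0. Stack: [0]
LOAD_CONST → push 1. Stack: [0, 1]
BINARY_OP + → 0 + 1 = 1. Stack: [1]
STORE_FAST i → i=1. Stack: []
LOAD_FAST i → push 1. Stack: [1]
LOAD_CONST → push 3. Stack: [1, 3]
COMPARE_OP bool(<) → 1 vs 3 = True. Stack: [True]
POP_JUMP_IF_FALSE → pop True; no jump. Stack: []
LOAD_FAST q → push 1. Stack: [1]
LOAD_CONST → push 3. Stack: [1, 3]
BINARY_OP % → 1 % 3 = 1. Stack: [1]
STORE_FAST q → q=1. Stack: []
LOAD_FAST i → push 1. Stack: [1]
LOAD_CONST → push 1. Stack: [1, 1]
BINARY_OP + → 1 + 1 = 2. Stack: [2]
STORE_FAST i → i=2. Stack: []
LOAD_FAST i → push 2. Stack: [2]
LOAD_CONST → push 3. Stack: [2, 3]
COMPARE_OP bool(<) → 2 vs 3 = True. Stack: [True]
POP_JUMP_IF_FALSE → pop True; no jump. Stack: []
LOAD_FAST q → push 1. Stack: [1]
LOAD_CONST → push 3. Stack: [1, 3]
BINARY_OP % → 1 % 3 = 1. Stack: [1]
STORE_FAST q → q=1. Stack: []
LOAD_FAST i → push 2. Stack: [2]
LOAD_CONST → push 1. Stack: [2, 1]
BINARY_OP + → 2 + 1 = 3. Stack: [3]
STORE_FAST i → i=3. Stack: []
LOAD_FAST i → push 3. Stack: [3]
LOAD_CONST → push 3. Stack: [3, 3]
COMPARE_OP bool(<) → 3 vs 3 = False. Stack: [False]
POP_JUMP_IF_FALSE → pop False; jump. Stack: []
LOAD_FAST q → push 1. Stack: [1]
RETURN_VALUE → return 1.

1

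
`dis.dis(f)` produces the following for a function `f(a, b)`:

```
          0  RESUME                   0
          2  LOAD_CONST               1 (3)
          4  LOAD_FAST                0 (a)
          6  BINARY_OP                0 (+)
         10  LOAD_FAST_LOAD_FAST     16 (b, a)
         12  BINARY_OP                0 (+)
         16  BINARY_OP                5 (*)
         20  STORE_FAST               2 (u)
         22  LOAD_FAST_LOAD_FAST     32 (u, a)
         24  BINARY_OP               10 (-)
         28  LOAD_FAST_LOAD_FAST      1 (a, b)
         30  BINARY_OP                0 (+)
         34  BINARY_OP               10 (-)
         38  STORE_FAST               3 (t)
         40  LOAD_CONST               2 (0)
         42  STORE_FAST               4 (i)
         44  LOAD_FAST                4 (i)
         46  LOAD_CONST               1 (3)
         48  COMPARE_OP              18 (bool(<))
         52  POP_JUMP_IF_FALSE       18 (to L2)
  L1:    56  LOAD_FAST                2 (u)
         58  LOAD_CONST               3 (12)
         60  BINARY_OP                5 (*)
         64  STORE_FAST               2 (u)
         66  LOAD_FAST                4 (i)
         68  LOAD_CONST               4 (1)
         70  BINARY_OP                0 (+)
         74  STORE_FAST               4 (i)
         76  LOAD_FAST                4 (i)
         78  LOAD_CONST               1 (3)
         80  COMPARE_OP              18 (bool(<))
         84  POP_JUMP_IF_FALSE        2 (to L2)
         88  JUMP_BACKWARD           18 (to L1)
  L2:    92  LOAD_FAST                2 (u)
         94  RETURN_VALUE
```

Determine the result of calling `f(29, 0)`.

1603584

LOAD_CONST → push 3. Stack: [3]
LOAD_FAST a → push 29. Stack: [3, 29]
BINARY_OP + → 3 + 29 = 32. Stack: [32]
LOAD_FAST_LOAD_FAST b,a → push 0,29. Stack: [32, 0, 29]
BINARY_OP + → 0 + 29 = 29. Stack: [32, 29]
BINARY_OP * → 32 * 29 = 928. Stack: [928]
STORE_FAST u → u=928. Stack: []
LOAD_FAST_LOAD_FAST u,a → push 928,29. Stack: [928, 29]
BINARY_OP - → 928 - 29 = 899. Stack: [899]
LOAD_FAST_LOAD_FAST a,b → push 29,0. Stack: [899, 29, 0]
BINARY_OP + → 29 + 0 = 29. Stack: [899, 29]
BINARY_OP - → 899 - 29 = 870. Stack: [870]
STORE_FAST t → t=870. Stack: []
LOAD_CONST → push 0. Stack: [0]
STORE_FAST i → i=0. Stack: []
LOAD_FAST i → push 0. Stack: [0]
LOAD_CONST → push 3. Stack: [0, 3]
COMPARE_OP bool(<) → 0 vs 3 = True. Stack: [True]
POP_JUMP_IF_FALSE → pop True; no jump. Stack: []
LOAD_FAST u → push 928. Stack: [928]
LOAD_CONST → push 12. Stack: [928, 12]
BINARY_OP * → 928 * 12 = 11136. Stack: [11136]
STORE_FAST u → u=11136. Stack: []
LOAD_FAST i → push 0. Stack: [0]
LOAD_CONST → push 1. Stack: [0, 1]
BINARY_OP + → 0 + 1 = 1. Stack: [1]
STORE_FAST i → i=1. Stack: []
LOAD_FAST i → push 1. Stack: [1]
LOAD_CONST → push 3. Stack: [1, 3]
COMPARE_OP bool(<) → 1 vs 3 = True. Stack: [True]
POP_JUMP_IF_FALSE → pop True; no jump. Stack: []
LOAD_FAST u → push 11136. Stack: [11136]
LOAD_CONST → push 12. Stack: [11136, 12]
BINARY_OP * → 11136 * 12 = 133632. Stack: [133632]
STORE_FAST u → u=133632. Stack: []
LOAD_FAST i → push 1. Stack: [1]
LOAD_CONST → push 1. Stack: [1, 1]
BINARY_OP + → 1 + 1 = 2. Stack: [2]
STORE_FAST i → i=2. Stack: []
LOAD_FAST i → push 2. Stack: [2]
LOAD_CONST → push 3. Stack: [2, 3]
COMPARE_OP bool(<) → 2 vs 3 = True. Stack: [True]
POP_JUMP_IF_FALSE → pop True; no jump. Stack: []
LOAD_FAST u → push 133632. Stack: [133632]
LOAD_CONST → push 12. Stack: [133632, 12]
BINARY_OP * → 133632 * 12 = 1603584. Stack: [1603584]
STORE_FAST u → u=1603584. Stack: []
LOAD_FAST i → push 2. Stack: [2]
LOAD_CONST → push 1. Stack: [2, 1]
BINARY_OP + → 2 + 1 = 3. Stack: [3]
STORE_FAST i → i=3. Stack: []
LOAD_FAST i → push 3. Stack: [3]
LOAD_CONST → push 3. Stack: [3, 3]
COMPARE_OP bool(<) → 3 vs 3 = False. Stack: [False]
POP_JUMP_IF_FALSE → pop False; jump. Stack: []
LOAD_FAST u → push 1603584. Stack: [1603584]
RETURN_VALUE → return 1603584.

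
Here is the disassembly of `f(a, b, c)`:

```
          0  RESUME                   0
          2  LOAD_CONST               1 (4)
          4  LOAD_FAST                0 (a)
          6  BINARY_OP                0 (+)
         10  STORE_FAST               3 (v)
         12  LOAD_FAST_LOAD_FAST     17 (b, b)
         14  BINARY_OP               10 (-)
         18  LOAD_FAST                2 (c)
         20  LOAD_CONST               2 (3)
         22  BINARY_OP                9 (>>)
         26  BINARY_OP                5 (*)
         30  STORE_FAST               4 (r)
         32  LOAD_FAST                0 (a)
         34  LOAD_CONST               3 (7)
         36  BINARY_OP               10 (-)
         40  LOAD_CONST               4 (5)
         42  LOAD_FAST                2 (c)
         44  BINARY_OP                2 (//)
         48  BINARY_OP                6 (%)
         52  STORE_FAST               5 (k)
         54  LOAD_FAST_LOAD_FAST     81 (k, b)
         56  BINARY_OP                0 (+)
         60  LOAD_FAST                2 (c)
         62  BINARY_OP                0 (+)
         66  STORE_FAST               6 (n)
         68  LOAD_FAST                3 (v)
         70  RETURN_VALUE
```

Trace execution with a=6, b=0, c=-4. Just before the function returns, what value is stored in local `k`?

-1

LOAD_CONST → push 4. Stack: [4]
LOAD_FAST a → push 6. Stack: [4, 6]
BINARY_OP + → 4 + 6 = 10. Stack: [10]
STORE_FAST v → v=10. Stack: []
LOAD_FAST_LOAD_FAST b,b → push 0,0. Stack: [0, 0]
BINARY_OP - → 0 - 0 = 0. Stack: [0]
LOAD_FAST c → push -4. Stack: [0, -4]
LOAD_CONST → push 3. Stack: [0, -4, 3]
BINARY_OP >> → -4 >> 3 = -1. Stack: [0, -1]
BINARY_OP * → 0 * -1 = 0. Stack: [0]
STORE_FAST r → r=0. Stack: []
LOAD_FAST a → push 6. Stack: [6]
LOAD_CONST → push 7. Stack: [6, 7]
BINARY_OP - → 6 - 7 = -1. Stack: [-1]
LOAD_CONST → push 5. Stack: [-1, 5]
LOAD_FAST c → push -4. Stack: [-1, 5, -4]
BINARY_OP // → 5 // -4 = -2. Stack: [-1, -2]
BINARY_OP % → -1 % -2 = -1. Stack: [-1]
STORE_FAST k → k=-1. Stack: []
LOAD_FAST_LOAD_FAST k,b → push -1,0. Stack: [-1, 0]
BINARY_OP + → -1 + 0 = -1. Stack: [-1]
LOAD_FAST c → push -4. Stack: [-1, -4]
BINARY_OP + → -1 + -4 = -5. Stack: [-5]
STORE_FAST n → n=-5. Stack: []
LOAD_FAST v → push 10. Stack: [10]
RETURN_VALUE → return 10.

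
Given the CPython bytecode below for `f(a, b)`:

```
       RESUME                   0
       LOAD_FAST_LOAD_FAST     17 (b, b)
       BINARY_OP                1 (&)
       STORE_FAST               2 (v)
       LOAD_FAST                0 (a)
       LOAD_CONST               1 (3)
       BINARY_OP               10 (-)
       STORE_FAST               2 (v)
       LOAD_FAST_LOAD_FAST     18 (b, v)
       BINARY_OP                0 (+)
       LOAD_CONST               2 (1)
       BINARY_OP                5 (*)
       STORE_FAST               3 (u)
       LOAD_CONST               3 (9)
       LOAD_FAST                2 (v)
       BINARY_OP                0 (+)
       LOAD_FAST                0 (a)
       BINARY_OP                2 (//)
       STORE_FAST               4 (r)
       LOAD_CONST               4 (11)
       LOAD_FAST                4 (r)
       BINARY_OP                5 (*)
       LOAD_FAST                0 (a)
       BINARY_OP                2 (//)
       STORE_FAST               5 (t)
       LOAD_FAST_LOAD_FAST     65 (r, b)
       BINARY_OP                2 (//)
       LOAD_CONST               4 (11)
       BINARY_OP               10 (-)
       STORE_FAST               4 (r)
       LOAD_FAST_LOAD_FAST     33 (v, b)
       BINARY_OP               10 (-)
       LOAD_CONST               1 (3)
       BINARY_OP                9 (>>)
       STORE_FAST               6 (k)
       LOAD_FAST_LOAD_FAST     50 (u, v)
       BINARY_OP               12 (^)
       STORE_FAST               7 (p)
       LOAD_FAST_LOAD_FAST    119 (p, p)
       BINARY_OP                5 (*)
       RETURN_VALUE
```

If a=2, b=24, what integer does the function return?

576

LOAD_FAST_LOAD_FAST b,b → push 24,24. Stack: [24, 24]
BINARY_OP & → 24 & 24 = 24. Stack: [24]
STORE_FAST v → v=24. Stack: []
LOAD_FAST a → push 2. Stack: [2]
LOAD_CONST → push 3. Stack: [2, 3]
BINARY_OP - → 2 - 3 = -1. Stack: [-1]
STORE_FAST v → v=-1. Stack: []
LOAD_FAST_LOAD_FAST b,v → push 24,-1. Stack: [24, -1]
BINARY_OP + → 24 + -1 = 23. Stack: [23]
LOAD_CONST → push 1. Stack: [23, 1]
BINARY_OP * → 23 * 1 = 23. Stack: [23]
STORE_FAST u → u=23. Stack: []
LOAD_CONST → push 9. Stack: [9]
LOAD_FAST v → push -1. Stack: [9, -1]
BINARY_OP + → 9 + -1 = 8. Stack: [8]
LOAD_FAST a → push 2. Stack: [8, 2]
BINARY_OP // → 8 // 2 = 4. Stack: [4]
STORE_FAST r → r=4. Stack: []
LOAD_CONST → push 11. Stack: [11]
LOAD_FAST r → push 4. Stack: [11, 4]
BINARY_OP * → 11 * 4 = 44. Stack: [44]
LOAD_FAST a → push 2. Stack: [44, 2]
BINARY_OP // → 44 // 2 = 22. Stack: [22]
STORE_FAST t → t=22. Stack: []
LOAD_FAST_LOAD_FAST r,b → push 4,24. Stack: [4, 24]
BINARY_OP // → 4 // 24 = 0. Stack: [0]
LOAD_CONST → push 11. Stack: [0, 11]
BINARY_OP - → 0 - 11 = -11. Stack: [-11]
STORE_FAST r → r=-11. Stack: []
LOAD_FAST_LOAD_FAST v,b → push -1,24. Stack: [-1, 24]
BINARY_OP - → -1 - 24 = -25. Stack: [-25]
LOAD_CONST → push 3. Stack: [-25, 3]
BINARY_OP >> → -25 >> 3 = -4. Stack: [-4]
STORE_FAST k → k=-4. Stack: []
LOAD_FAST_LOAD_FAST u,v → push 23,-1. Stack: [23, -1]
BINARY_OP ^ → 23 ^ -1 = -24. Stack: [-24]
STORE_FAST p → p=-24. Stack: []
LOAD_FAST_LOAD_FAST p,p → push -24,-24. Stack: [-24, -24]
BINARY_OP * → -24 * -24 = 576. Stack: [576]
RETURN_VALUE → return 576.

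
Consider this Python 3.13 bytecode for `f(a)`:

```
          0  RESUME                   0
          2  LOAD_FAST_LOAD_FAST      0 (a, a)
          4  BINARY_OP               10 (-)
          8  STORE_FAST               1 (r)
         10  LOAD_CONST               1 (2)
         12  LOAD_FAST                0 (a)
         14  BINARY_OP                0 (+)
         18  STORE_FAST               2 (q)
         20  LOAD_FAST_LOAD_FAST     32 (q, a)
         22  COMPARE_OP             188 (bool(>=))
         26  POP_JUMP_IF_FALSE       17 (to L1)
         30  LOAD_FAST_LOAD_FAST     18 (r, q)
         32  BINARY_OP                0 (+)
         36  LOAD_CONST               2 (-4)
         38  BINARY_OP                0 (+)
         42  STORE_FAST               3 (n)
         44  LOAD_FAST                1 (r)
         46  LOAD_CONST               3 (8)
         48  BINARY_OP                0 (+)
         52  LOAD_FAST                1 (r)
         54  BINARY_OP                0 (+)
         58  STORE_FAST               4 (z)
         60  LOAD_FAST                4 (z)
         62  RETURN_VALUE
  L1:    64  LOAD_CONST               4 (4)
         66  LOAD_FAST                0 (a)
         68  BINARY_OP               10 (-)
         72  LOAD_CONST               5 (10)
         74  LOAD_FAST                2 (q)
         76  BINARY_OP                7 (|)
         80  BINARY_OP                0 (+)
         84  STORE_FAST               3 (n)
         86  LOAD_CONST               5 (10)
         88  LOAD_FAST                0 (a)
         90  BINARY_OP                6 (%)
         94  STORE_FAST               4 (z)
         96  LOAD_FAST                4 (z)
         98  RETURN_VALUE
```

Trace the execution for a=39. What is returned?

8

LOAD_FAST_LOAD_FAST a,a → push 39,39. Stack: [39, 39]
BINARY_OP - → 39 - 39 = 0. Stack: [0]
STORE_FAST r → r=0. Stack: []
LOAD_CONST → push 2. Stack: [2]
LOAD_FAST a → push 39. Stack: [2, 39]
BINARY_OP + → 2 + 39 = 41. Stack: [41]
STORE_FAST q → q=41. Stack: []
LOAD_FAST_LOAD_FAST q,a → push 41,39. Stack: [41, 39]
COMPARE_OP bool(>=) → 41 vs 39 = True. Stack: [True]
POP_JUMP_IF_FALSE → pop True; no jump. Stack: []
LOAD_FAST_LOAD_FAST r,q → push 0,41. Stack: [0, 41]
BINARY_OP + → 0 + 41 = 41. Stack: [41]
LOAD_CONST → push -4. Stack: [41, -4]
BINARY_OP + → 41 + -4 = 37. Stack: [37]
STORE_FAST n → n=37. Stack: []
LOAD_FAST r → push 0. Stack: [0]
LOAD_CONST → push 8. Stack: [0, 8]
BINARY_OP + → 0 + 8 = 8. Stack: [8]
LOAD_FAST r → push 0. Stack: [8, 0]
BINARY_OP + → 8 + 0 = 8. Stack: [8]
STORE_FAST z → z=8. Stack: []
LOAD_FAST z → push 8. Stack: [8]
RETURN_VALUE → return 8.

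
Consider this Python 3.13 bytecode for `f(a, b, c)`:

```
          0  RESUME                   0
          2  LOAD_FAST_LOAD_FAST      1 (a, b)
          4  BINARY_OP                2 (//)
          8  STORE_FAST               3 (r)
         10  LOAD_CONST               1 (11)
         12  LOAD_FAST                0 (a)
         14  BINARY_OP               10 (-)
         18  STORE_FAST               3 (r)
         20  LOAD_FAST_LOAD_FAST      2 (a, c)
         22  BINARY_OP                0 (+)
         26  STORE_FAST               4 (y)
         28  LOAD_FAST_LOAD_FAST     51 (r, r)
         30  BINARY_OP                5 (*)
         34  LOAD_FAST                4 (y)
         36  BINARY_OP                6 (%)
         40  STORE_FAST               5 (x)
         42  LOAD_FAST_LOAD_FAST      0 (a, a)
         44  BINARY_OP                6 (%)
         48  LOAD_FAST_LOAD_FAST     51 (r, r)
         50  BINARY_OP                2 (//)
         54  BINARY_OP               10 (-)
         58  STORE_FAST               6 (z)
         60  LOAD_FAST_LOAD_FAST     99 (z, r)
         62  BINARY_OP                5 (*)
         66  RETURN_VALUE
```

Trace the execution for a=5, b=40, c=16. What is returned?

LOAD_FAST_LOAD_FAST a,b → push 5,40. Stack: [5, 40]
BINARY_OP // → 5 // 40 = 0. Stack: [0]
STORE_FAST r → r=0. Stack: []
LOAD_CONST → push 11. Stack: [11]
LOAD_FAST a → push 5. Stack: [11, 5]
BINARY_OP - → 11 - 5 = 6. Stack: [6]
STORE_FAST r → r=6. Stack: []
LOAD_FAST_LOAD_FAST a,c → push 5,16. Stack: [5, 16]
BINARY_OP + → 5 + 16 = 21. Stack: [21]
STORE_FAST y → y=21. Stack: []
LOAD_FAST_LOAD_FAST r,r → push 6,6. Stack: [6, 6]
BINARY_OP * → 6 * 6 = 36. Stack: [36]
LOAD_FAST y → push 21. Stack: [36, 21]
BINARY_OP % → 36 % 21 = 15. Stack: [15]
STORE_FAST x → x=15. Stack: []
LOAD_FAST_LOAD_FAST a,a → push 5,5. Stack: [5, 5]
BINARY_OP % → 5 % 5 = 0. Stack: [0]
LOAD_FAST_LOAD_FAST r,r → push 6,6. Stack: [0, 6, 6]
BINARY_OP // → 6 // 6 = 1. Stack: [0, 1]
BINARY_OP - → 0 - 1 = -1. Stack: [-1]
STORE_FAST z → z=-1. Stack: []
LOAD_FAST_LOAD_FAST z,r → push -1,6. Stack: [-1, 6]
BINARY_OP * → -1 * 6 = -6. Stack: [-6]
RETURN_VALUE → return -6.

-6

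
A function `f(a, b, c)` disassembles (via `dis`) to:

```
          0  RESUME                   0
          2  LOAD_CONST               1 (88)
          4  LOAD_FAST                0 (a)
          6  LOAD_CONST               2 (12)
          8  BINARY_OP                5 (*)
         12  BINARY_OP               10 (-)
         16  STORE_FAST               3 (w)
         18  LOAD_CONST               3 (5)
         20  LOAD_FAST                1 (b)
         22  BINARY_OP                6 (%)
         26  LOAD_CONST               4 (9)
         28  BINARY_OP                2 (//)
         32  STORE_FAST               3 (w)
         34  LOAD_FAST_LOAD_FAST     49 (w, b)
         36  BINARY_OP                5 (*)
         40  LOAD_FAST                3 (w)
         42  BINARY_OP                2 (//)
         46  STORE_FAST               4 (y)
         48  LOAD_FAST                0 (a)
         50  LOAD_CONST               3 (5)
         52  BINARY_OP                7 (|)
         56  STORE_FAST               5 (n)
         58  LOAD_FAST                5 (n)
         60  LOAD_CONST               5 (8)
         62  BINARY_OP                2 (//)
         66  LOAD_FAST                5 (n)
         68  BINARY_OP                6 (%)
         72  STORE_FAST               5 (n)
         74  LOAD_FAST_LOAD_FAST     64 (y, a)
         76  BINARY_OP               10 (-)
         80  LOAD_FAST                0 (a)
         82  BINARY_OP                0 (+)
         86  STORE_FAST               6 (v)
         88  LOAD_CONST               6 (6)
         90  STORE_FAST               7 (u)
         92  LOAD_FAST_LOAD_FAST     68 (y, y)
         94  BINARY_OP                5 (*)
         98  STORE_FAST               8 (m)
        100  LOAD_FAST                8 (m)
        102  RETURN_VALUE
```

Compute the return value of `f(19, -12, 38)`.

LOAD_CONST → push 88. Stack: [88]
LOAD_FAST a → push 19. Stack: [88, 19]
LOAD_CONST → push 12. Stack: [88, 19, 12]
BINARY_OP * → 19 * 12 = 228. Stack: [88, 228]
BINARY_OP - → 88 - 228 = -140. Stack: [-140]
STORE_FAST w → w=-140. Stack: []
LOAD_CONST → push 5. Stack: [5]
LOAD_FAST b → push -12. Stack: [5, -12]
BINARY_OP % → 5 % -12 = -7. Stack: [-7]
LOAD_CONST → push 9. Stack: [-7, 9]
BINARY_OP // → -7 // 9 = -1. Stack: [-1]
STORE_FAST w → w=-1. Stack: []
LOAD_FAST_LOAD_FAST w,b → push -1,-12. Stack: [-1, -12]
BINARY_OP * → -1 * -12 = 12. Stack: [12]
LOAD_FAST w → push -1. Stack: [12, -1]
BINARY_OP // → 12 // -1 = -12. Stack: [-12]
STORE_FAST y → y=-12. Stack: []
LOAD_FAST a → push 19. Stack: [19]
LOAD_CONST → push 5. Stack: [19, 5]
BINARY_OP | → 19 | 5 = 23. Stack: [23]
STORE_FAST n → n=23. Stack: []
LOAD_FAST n → push 23. Stack: [23]
LOAD_CONST → push 8. Stack: [23, 8]
BINARY_OP // → 23 // 8 = 2. Stack: [2]
LOAD_FAST n → push 23. Stack: [2, 23]
BINARY_OP % → 2 % 23 = 2. Stack: [2]
STORE_FAST n → n=2. Stack: []
LOAD_FAST_LOAD_FAST y,a → push -12,19. Stack: [-12, 19]
BINARY_OP - → -12 - 19 = -31. Stack: [-31]
LOAD_FAST a → push 19. Stack: [-31, 19]
BINARY_OP + → -31 + 19 = -12. Stack: [-12]
STORE_FAST v → v=-12. Stack: []
LOAD_CONST → push 6. Stack: [6]
STORE_FAST u → u=6. Stack: []
LOAD_FAST_LOAD_FAST y,y → push -12,-12. Stack: [-12, -12]
BINARY_OP * → -12 * -12 = 144. Stack: [144]
STORE_FAST m → m=144. Stack: []
LOAD_FAST m → push 144. Stack: [144]
RETURN_VALUE → return 144.

144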